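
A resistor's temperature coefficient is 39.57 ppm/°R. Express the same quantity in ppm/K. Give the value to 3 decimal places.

Since only a temperature interval is involved, the additive offset between the scales drops out.
A change of 1 K is a change of 1.8°R, so per K the value is 39.57 × 1.8 = 71.226.

71.226 ppm/K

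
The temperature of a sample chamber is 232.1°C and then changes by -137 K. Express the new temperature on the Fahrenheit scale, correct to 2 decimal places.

The 137 K change is an interval; Kelvin and Celsius degrees are the same size, so ΔC = -137°C.
Final Celsius temperature: 232.1000 - 137.0000 = 95.1000°C.
In Fahrenheit: 95.1000 × 1.8 + 32 = 203.18°F.

203.18°F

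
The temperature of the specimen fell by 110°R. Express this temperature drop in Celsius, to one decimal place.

61.1°C

For a temperature interval the offset drops out; only the factor 5/9 applies.
110 × 5/9 = 61.1.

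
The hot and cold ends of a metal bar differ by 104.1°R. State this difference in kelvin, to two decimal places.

57.83 K

Only the scale ratio 5/9 matters for a change in temperature.
104.1 × 5/9 = 57.83.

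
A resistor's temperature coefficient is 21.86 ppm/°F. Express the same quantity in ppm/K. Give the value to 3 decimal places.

39.348 ppm/K

Since only a temperature interval is involved, the additive offset between the scales drops out.
A change of 1 K is a change of 1.8°F, so per K the value is 21.86 × 1.8 = 39.348.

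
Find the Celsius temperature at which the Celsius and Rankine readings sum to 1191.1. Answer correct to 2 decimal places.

249.80°C

Let C be the Celsius reading. The Rankine reading is R = 1.8·C + 491.67.
Require C + R = 1191.1: (2.8)·C + 491.67 = 1191.1.
C = (1191.1 - 491.67) / (2.8) = 249.80.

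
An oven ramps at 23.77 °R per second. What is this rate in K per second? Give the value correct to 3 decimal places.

The quantity depends on a temperature interval, so only the ratio of degree sizes applies; the offset between the scales is irrelevant.
A change of 1°R is a change of 5/9 K, so 23.77 × 5/9 = 13.206.

13.206 K/second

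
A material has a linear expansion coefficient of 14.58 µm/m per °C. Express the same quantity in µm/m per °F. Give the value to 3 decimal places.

8.100 µm/m per °F

The quantity depends on a temperature interval, so only the ratio of degree sizes applies; the offset between the scales is irrelevant.
A change of 1°F is a change of 5/9°C, so per °F the value is 14.58 × 5/9 = 8.100.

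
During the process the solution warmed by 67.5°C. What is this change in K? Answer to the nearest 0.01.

67.50 K

Celsius and kelvin degrees are the same size, so the interval is unchanged: 67.50.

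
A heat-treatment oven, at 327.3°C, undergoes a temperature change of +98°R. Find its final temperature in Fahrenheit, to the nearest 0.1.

719.1°F

The 98°R change is an interval, so only the factor 5/9 applies: +98 × 5/9 = +54.4444°C.
Final Celsius temperature: 327.3000 + 54.4444 = 381.7444°C.
In Fahrenheit: 381.7444 × 1.8 + 32 = 719.1°F.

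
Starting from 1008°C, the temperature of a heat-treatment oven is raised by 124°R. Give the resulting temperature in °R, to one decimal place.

2430.1°R

The 124°R change is an interval, so only the factor 5/9 applies: +124 × 5/9 = +68.8889°C.
Final Celsius temperature: 1008.0000 + 68.8889 = 1076.8889°C.
In Rankine: 1076.8889 × 1.8 + 491.67 = 2430.1°R.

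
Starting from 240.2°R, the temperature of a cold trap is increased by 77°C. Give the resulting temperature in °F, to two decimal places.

-80.87°F

Initial temperature in Celsius: (240.2 - 491.67) × 5/9 = -139.7056°C.
Final Celsius temperature: -139.7056 + 77.0000 = -62.7056°C.
In Fahrenheit: -62.7056 × 1.8 + 32 = -80.87°F.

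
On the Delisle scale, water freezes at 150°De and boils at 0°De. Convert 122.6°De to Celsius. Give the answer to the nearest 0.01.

18.27°C

Linear interpolation between the fixed points: C = (122.6 - 150) × 100 / (0 - 150) = 18.2667°C.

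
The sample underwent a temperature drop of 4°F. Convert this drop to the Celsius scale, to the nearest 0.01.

2.22°C

Only the scale ratio 5/9 matters for a change in temperature.
4 × 5/9 = 2.22.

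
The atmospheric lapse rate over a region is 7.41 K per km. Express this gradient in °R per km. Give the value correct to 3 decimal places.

13.338 °R/km

Since only a temperature interval is involved, the additive offset between the scales drops out.
A change of 1 K is a change of 1.8°R, so 7.41 × 1.8 = 13.338.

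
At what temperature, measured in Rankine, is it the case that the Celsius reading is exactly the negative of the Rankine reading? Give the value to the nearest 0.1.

175.6°R

Let R be the Rankine reading. The Celsius reading is C = 5/9·R - 273.15.
Require C = -1·R: 5/9·R - 273.15 = -1·R.
(14/9)·R = 273.15  ⇒  R = 175.6.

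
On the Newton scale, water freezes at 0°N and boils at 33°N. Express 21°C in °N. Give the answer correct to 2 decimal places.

Linearly onto the Newton scale: 0 + (21.0000 / 100) × (33 - 0) = 6.93°N.

6.93°N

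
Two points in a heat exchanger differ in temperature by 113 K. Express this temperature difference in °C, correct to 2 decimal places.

113.00°C

Kelvin and Celsius degrees are the same size, so the interval is unchanged: 113.00.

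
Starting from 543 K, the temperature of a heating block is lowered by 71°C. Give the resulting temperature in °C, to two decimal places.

198.85°C

Initial temperature in Celsius: 543 - 273.15 = 269.8500°C.
Final Celsius temperature: 269.8500 - 71.0000 = 198.8500°C.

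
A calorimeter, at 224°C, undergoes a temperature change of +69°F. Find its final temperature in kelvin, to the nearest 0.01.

535.48 K

The 69°F change is an interval, so only the factor 5/9 applies: +69 × 5/9 = +38.3333°C.
Final Celsius temperature: 224.0000 + 38.3333 = 262.3333°C.
In kelvin: 262.3333 + 273.15 = 535.48 K.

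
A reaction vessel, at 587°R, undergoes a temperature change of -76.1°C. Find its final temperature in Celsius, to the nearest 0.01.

Initial temperature in Celsius: (587 - 491.67) × 5/9 = 52.9611°C.
Final Celsius temperature: 52.9611 - 76.1000 = -23.1389°C.

-23.14°C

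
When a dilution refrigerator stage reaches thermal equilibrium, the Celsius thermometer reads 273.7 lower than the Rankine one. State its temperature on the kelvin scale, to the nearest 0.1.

0.7 K

Let x be the Rankine reading; then the Celsius reading is 5/9·x - 273.15.
(5/9·x - 273.15) - x = -273.7  ⇒  (-4/9)·x = -0.55  ⇒  x = 1.2375°R.
In Celsius: (1.2375 - 491.67) × 5/9 = -272.4625°C.
In kelvin: -272.4625 + 273.15 = 0.7 K.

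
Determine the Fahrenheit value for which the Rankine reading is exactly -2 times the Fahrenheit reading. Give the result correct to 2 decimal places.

-153.22°F

Let F be the Fahrenheit reading. The Rankine reading is R = 1·F + 459.67.
Require R = -2·F: 1·F + 459.67 = -2·F.
(3)·F = -459.67  ⇒  F = -153.22.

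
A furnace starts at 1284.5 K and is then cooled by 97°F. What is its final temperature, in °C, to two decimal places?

Initial temperature in Celsius: 1284.5 - 273.15 = 1011.3500°C.
The 97°F change is an interval, so only the factor 5/9 applies: -97 × 5/9 = -53.8889°C.
Final Celsius temperature: 1011.3500 - 53.8889 = 957.4611°C.

957.46°C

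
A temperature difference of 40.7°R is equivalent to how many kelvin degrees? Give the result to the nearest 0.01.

22.61 K

For a temperature interval the offset drops out; only the factor 5/9 applies.
40.7 × 5/9 = 22.61.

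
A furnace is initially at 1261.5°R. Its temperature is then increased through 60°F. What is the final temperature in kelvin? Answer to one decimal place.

734.2 K

Initial temperature in Celsius: (1261.5 - 491.67) × 5/9 = 427.6833°C.
The 60°F change is an interval, so only the factor 5/9 applies: +60 × 5/9 = +33.3333°C.
Final Celsius temperature: 427.6833 + 33.3333 = 461.0167°C.
In kelvin: 461.0167 + 273.15 = 734.2 K.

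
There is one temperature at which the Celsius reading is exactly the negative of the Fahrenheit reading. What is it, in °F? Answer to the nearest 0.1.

Let F be the Fahrenheit reading. The Celsius reading is C = 5/9·F - 17.7778.
Require C = -1·F: 5/9·F - 17.7778 = -1·F.
(14/9)·F = 17.7778  ⇒  F = 11.4.

11.4°F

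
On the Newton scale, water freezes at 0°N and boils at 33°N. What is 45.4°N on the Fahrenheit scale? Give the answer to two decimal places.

279.64°F

Linear interpolation between the fixed points: C = (45.4 - 0) × 100 / (33 - 0) = 137.5758°C.
Then 137.5758 × 1.8 + 32 = 279.64°F.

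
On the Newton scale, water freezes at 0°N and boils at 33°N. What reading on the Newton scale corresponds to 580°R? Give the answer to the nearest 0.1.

16.2°N

First in Celsius: (580 - 491.67) × 5/9 = 49.0722°C.
Linearly onto the Newton scale: 0 + (49.0722 / 100) × (33 - 0) = 16.2°N.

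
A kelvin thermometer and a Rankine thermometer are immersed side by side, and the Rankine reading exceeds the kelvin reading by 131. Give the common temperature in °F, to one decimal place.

-164.9°F

Let x be the kelvin reading; then the Rankine reading is 1.8·x.
(1.8·x) - x = 131  ⇒  (0.8)·x = 131  ⇒  x = 163.7500 K.
In Celsius: 163.75 - 273.15 = -109.4000°C.
In Fahrenheit: -109.4000 × 1.8 + 32 = -164.9°F.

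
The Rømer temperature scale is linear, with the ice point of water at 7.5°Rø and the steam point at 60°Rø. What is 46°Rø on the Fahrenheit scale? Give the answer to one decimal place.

164.0°F

Linear interpolation between the fixed points: C = (46 - 7.5) × 100 / (60 - 7.5) = 73.3333°C.
Then 73.3333 × 1.8 + 32 = 164.0°F.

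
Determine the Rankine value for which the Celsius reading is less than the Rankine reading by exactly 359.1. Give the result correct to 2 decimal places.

Let R be the Rankine reading. The Celsius reading is C = 5/9·R - 273.15.
Require C - R = -359.1: (-4/9)·R - 273.15 = -359.1.
R = (-359.1 + 273.15) / (-4/9) = 193.39.

193.39°R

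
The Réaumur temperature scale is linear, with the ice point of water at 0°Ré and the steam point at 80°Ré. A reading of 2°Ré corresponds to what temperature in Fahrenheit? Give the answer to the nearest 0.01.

36.50°F

Linear interpolation between the fixed points: C = (2 - 0) × 100 / (80 - 0) = 2.5000°C.
Then 2.5000 × 1.8 + 32 = 36.50°F.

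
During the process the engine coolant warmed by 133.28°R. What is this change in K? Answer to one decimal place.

74.0 K

Only the scale ratio 5/9 matters for a change in temperature.
133.28 × 5/9 = 74.0.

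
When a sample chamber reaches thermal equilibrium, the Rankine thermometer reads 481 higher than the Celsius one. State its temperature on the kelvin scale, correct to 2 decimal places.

Let x be the Celsius reading; then the Rankine reading is 1.8·x + 491.67.
(1.8·x + 491.67) - x = 481  ⇒  (0.8)·x = -10.67  ⇒  x = -13.3375°C.
In kelvin: -13.3375 + 273.15 = 259.81 K.

259.81 K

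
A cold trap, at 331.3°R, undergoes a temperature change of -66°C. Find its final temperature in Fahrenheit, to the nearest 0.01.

-247.17°F

Initial temperature in Celsius: (331.3 - 491.67) × 5/9 = -89.0944°C.
Final Celsius temperature: -89.0944 - 66.0000 = -155.0944°C.
In Fahrenheit: -155.0944 × 1.8 + 32 = -247.17°F.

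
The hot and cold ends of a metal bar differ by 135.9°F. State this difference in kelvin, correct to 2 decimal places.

75.50 K

An interval of 1°F corresponds to 5/9 K.
135.9 × 5/9 = 75.50.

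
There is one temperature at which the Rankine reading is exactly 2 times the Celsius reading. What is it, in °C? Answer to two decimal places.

Let C be the Celsius reading. The Rankine reading is R = 1.8·C + 491.67.
Require R = 2·C: 1.8·C + 491.67 = 2·C.
(-0.2)·C = -491.67  ⇒  C = 2458.35.

2458.35°C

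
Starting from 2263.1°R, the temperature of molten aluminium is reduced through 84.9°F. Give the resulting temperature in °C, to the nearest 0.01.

936.96°C

Initial temperature in Celsius: (2263.1 - 491.67) × 5/9 = 984.1278°C.
The 84.9°F change is an interval, so only the factor 5/9 applies: -84.9 × 5/9 = -47.1667°C.
Final Celsius temperature: 984.1278 - 47.1667 = 936.9611°C.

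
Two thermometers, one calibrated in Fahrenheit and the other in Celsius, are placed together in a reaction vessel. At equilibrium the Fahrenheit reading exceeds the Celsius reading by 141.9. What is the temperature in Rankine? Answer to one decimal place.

Let x be the Fahrenheit reading; then the Celsius reading is 5/9·x - 17.7778.
(5/9·x - 17.7778) - x = -141.9  ⇒  (-4/9)·x = -124.122  ⇒  x = 279.2750°F.
In Celsius: (279.275 - 32) × 5/9 = 137.3750°C.
In Rankine: 137.3750 × 1.8 + 491.67 = 738.9°R.

738.9°R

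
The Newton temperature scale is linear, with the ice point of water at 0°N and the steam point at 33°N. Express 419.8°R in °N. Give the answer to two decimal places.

First in Celsius: (419.8 - 491.67) × 5/9 = -39.9278°C.
Linearly onto the Newton scale: 0 + (-39.9278 / 100) × (33 - 0) = -13.18°N.

-13.18°N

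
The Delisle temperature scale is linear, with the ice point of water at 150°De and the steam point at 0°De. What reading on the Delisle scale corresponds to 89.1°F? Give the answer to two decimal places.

First in Celsius: (89.1 - 32) × 5/9 = 31.7222°C.
Linearly onto the Delisle scale: 150 + (31.7222 / 100) × (0 - 150) = 102.42°De.

102.42°De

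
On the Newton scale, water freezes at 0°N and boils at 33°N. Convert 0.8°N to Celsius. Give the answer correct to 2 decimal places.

2.42°C

Linear interpolation between the fixed points: C = (0.8 - 0) × 100 / (33 - 0) = 2.4242°C.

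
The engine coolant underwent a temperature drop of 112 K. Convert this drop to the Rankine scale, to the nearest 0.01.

Only the scale ratio 1.8 matters for a change in temperature.
112 × 1.8 = 201.60.

201.60°R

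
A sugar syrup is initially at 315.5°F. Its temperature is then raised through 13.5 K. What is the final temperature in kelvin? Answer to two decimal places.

444.15 K

Initial temperature in Celsius: (315.5 - 32) × 5/9 = 157.5000°C.
The 13.5 K change is an interval; Kelvin and Celsius degrees are the same size, so ΔC = +13.5°C.
Final Celsius temperature: 157.5000 + 13.5000 = 171.0000°C.
In kelvin: 171.0000 + 273.15 = 444.15 K.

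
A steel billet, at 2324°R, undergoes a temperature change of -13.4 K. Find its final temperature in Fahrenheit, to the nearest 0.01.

1840.21°F

Initial temperature in Celsius: (2324 - 491.67) × 5/9 = 1017.9611°C.
The 13.4 K change is an interval; Kelvin and Celsius degrees are the same size, so ΔC = -13.4°C.
Final Celsius temperature: 1017.9611 - 13.4000 = 1004.5611°C.
In Fahrenheit: 1004.5611 × 1.8 + 32 = 1840.21°F.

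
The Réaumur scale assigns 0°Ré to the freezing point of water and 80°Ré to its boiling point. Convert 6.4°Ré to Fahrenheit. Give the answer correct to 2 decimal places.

46.40°F

Linear interpolation between the fixed points: C = (6.4 - 0) × 100 / (80 - 0) = 8.0000°C.
Then 8.0000 × 1.8 + 32 = 46.40°F.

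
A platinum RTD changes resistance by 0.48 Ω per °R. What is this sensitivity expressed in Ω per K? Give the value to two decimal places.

0.86 Ω per K

Since only a temperature interval is involved, the additive offset between the scales drops out.
A change of 1 K is a change of 1.8°R, so per K the value is 0.48 × 1.8 = 0.86.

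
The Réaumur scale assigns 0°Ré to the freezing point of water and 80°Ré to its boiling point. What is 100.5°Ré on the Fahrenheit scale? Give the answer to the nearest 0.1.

258.1°F

Linear interpolation between the fixed points: C = (100.5 - 0) × 100 / (80 - 0) = 125.6250°C.
Then 125.6250 × 1.8 + 32 = 258.1°F.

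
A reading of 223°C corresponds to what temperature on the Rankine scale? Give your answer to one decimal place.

893.1°R

In Rankine: 223.0000 × 1.8 + 491.67 = 893.1°R.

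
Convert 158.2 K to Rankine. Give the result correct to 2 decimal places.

In Celsius: 158.2 - 273.15 = -114.9500°C.
In Rankine: -114.9500 × 1.8 + 491.67 = 284.76°R.

284.76°R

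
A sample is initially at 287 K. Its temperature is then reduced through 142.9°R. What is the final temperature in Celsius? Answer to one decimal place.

Initial temperature in Celsius: 287 - 273.15 = 13.8500°C.
The 142.9°R change is an interval, so only the factor 5/9 applies: -142.9 × 5/9 = -79.3889°C.
Final Celsius temperature: 13.8500 - 79.3889 = -65.5389°C.

-65.5°C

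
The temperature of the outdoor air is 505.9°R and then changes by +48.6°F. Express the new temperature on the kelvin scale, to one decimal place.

308.1 K

Initial temperature in Celsius: (505.9 - 491.67) × 5/9 = 7.9056°C.
The 48.6°F change is an interval, so only the factor 5/9 applies: +48.6 × 5/9 = +27.0000°C.
Final Celsius temperature: 7.9056 + 27.0000 = 34.9056°C.
In kelvin: 34.9056 + 273.15 = 308.1 K.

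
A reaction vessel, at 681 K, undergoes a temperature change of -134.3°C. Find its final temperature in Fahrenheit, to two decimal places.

524.39°F

Initial temperature in Celsius: 681 - 273.15 = 407.8500°C.
Final Celsius temperature: 407.8500 - 134.3000 = 273.5500°C.
In Fahrenheit: 273.5500 × 1.8 + 32 = 524.39°F.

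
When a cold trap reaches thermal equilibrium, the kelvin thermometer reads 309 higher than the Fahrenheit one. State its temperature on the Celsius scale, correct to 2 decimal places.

-84.81°C

Let x be the Fahrenheit reading; then the kelvin reading is 5/9·x + 255.372.
(5/9·x + 255.372) - x = 309  ⇒  (-4/9)·x = 53.6278  ⇒  x = -120.6625°F.
In Celsius: (-120.6625 - 32) × 5/9 = -84.81°C.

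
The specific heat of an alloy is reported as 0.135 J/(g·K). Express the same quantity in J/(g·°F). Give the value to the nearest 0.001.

0.075 J/(g·°F)

The quantity depends on a temperature interval, so only the ratio of degree sizes applies; the offset between the scales is irrelevant.
A change of 1°F is a change of 5/9 K, so per °F the value is 0.135 × 5/9 = 0.075.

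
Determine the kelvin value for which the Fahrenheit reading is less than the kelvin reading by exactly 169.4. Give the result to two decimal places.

Let K be the kelvin reading. The Fahrenheit reading is F = 1.8·K - 459.67.
Require F - K = -169.4: (0.8)·K - 459.67 = -169.4.
K = (-169.4 + 459.67) / (0.8) = 362.84.

362.84 K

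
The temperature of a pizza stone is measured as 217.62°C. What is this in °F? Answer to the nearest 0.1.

423.7°F

In Fahrenheit: 217.6200 × 1.8 + 32 = 423.7°F.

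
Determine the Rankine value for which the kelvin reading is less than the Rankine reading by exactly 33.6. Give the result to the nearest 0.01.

75.60°R

Let R be the Rankine reading. The kelvin reading is K = 5/9·R.
Require K - R = -33.6: (-4/9)·R = -33.6.
R = (-33.6) / (-4/9) = 75.60.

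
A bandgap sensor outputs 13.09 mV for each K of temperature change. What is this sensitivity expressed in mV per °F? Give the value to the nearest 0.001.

7.272 mV per °F

The quantity depends on a temperature interval, so only the ratio of degree sizes applies; the offset between the scales is irrelevant.
A change of 1°F is a change of 5/9 K, so per °F the value is 13.09 × 5/9 = 7.272.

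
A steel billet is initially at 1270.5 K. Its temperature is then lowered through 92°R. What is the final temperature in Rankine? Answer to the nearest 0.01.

Initial temperature in Celsius: 1270.5 - 273.15 = 997.3500°C.
The 92°R change is an interval, so only the factor 5/9 applies: -92 × 5/9 = -51.1111°C.
Final Celsius temperature: 997.3500 - 51.1111 = 946.2389°C.
In Rankine: 946.2389 × 1.8 + 491.67 = 2194.90°R.

2194.90°R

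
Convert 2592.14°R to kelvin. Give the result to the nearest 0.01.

In Celsius: (2592.14 - 491.67) × 5/9 = 1166.9278°C.
In kelvin: 1166.9278 + 273.15 = 1440.08 K.

1440.08 K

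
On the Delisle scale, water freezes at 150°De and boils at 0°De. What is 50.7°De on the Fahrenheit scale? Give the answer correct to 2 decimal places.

Linear interpolation between the fixed points: C = (50.7 - 150) × 100 / (0 - 150) = 66.2000°C.
Then 66.2000 × 1.8 + 32 = 151.16°F.

151.16°F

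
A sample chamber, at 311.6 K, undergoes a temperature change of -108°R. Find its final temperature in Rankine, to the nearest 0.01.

452.88°R

Initial temperature in Celsius: 311.6 - 273.15 = 38.4500°C.
The 108°R change is an interval, so only the factor 5/9 applies: -108 × 5/9 = -60.0000°C.
Final Celsius temperature: 38.4500 - 60.0000 = -21.5500°C.
In Rankine: -21.5500 × 1.8 + 491.67 = 452.88°R.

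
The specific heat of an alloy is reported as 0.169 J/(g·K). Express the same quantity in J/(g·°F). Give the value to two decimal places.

0.09 J/(g·°F)

Since only a temperature interval is involved, the additive offset between the scales drops out.
A change of 1°F is a change of 5/9 K, so per °F the value is 0.169 × 5/9 = 0.09.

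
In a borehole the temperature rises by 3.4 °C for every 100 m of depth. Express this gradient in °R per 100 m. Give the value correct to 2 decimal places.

6.12 °R/100 m

Since only a temperature interval is involved, the additive offset between the scales drops out.
A change of 1°C is a change of 1.8°R, so 3.4 × 1.8 = 6.12.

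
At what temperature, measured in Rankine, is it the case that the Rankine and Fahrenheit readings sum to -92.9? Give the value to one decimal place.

Let R be the Rankine reading. The Fahrenheit reading is F = 1·R - 459.67.
Require R + F = -92.9: (2)·R - 459.67 = -92.9.
R = (-92.9 + 459.67) / (2) = 183.4.

183.4°R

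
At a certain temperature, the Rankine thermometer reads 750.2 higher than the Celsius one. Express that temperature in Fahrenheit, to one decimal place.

Let x be the Celsius reading; then the Rankine reading is 1.8·x + 491.67.
(1.8·x + 491.67) - x = 750.2  ⇒  (0.8)·x = 258.53  ⇒  x = 323.1625°C.
In Fahrenheit: 323.1625 × 1.8 + 32 = 613.7°F.

613.7°F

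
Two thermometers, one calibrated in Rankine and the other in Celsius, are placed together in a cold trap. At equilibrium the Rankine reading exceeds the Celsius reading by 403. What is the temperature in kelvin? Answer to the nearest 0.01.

162.31 K

Let x be the Rankine reading; then the Celsius reading is 5/9·x - 273.15.
(5/9·x - 273.15) - x = -403  ⇒  (-4/9)·x = -129.85  ⇒  x = 292.1625°R.
In Celsius: (292.1625 - 491.67) × 5/9 = -110.8375°C.
In kelvin: -110.8375 + 273.15 = 162.31 K.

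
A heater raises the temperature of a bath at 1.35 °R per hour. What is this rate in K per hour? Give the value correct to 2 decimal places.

0.75 K/hour

Since only a temperature interval is involved, the additive offset between the scales drops out.
A change of 1°R is a change of 5/9 K, so 1.35 × 5/9 = 0.75.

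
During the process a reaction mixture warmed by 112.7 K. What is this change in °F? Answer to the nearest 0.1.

Only the scale ratio 1.8 matters for a change in temperature.
112.7 × 1.8 = 202.9.

202.9°F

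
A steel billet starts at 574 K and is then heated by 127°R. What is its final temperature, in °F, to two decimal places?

700.53°F

Initial temperature in Celsius: 574 - 273.15 = 300.8500°C.
The 127°R change is an interval, so only the factor 5/9 applies: +127 × 5/9 = +70.5556°C.
Final Celsius temperature: 300.8500 + 70.5556 = 371.4056°C.
In Fahrenheit: 371.4056 × 1.8 + 32 = 700.53°F.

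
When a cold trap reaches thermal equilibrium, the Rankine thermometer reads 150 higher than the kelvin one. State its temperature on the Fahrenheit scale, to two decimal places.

-122.17°F

Let x be the kelvin reading; then the Rankine reading is 1.8·x.
(1.8·x) - x = 150  ⇒  (0.8)·x = 150  ⇒  x = 187.5000 K.
In Celsius: 187.5 - 273.15 = -85.6500°C.
In Fahrenheit: -85.6500 × 1.8 + 32 = -122.17°F.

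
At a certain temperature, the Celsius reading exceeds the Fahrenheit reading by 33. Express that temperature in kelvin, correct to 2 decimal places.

Let x be the Fahrenheit reading; then the Celsius reading is 5/9·x - 17.7778.
(5/9·x - 17.7778) - x = 33  ⇒  (-4/9)·x = 50.7778  ⇒  x = -114.2500°F.
In Celsius: (-114.25 - 32) × 5/9 = -81.2500°C.
In kelvin: -81.2500 + 273.15 = 191.90 K.

191.90 K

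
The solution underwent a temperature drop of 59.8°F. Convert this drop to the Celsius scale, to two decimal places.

For a temperature interval the offset drops out; only the factor 5/9 applies.
59.8 × 5/9 = 33.22.

33.22°C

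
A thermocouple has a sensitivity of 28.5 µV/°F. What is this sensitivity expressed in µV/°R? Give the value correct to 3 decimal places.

The quantity depends on a temperature interval, so only the ratio of degree sizes applies; the offset between the scales is irrelevant.
A change of 1°R is a change of 1°F, so per °R the value is 28.5 × 1 = 28.500.

28.500 µV/°R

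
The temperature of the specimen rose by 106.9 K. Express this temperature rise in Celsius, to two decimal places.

106.90°C

Kelvin and Celsius degrees are the same size, so the interval is unchanged: 106.90.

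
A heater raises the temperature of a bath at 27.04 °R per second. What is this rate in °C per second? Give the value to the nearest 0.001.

Since only a temperature interval is involved, the additive offset between the scales drops out.
A change of 1°R is a change of 5/9°C, so 27.04 × 5/9 = 15.022.

15.022 °C/second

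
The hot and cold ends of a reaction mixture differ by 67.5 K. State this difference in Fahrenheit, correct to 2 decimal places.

121.50°F

Only the scale ratio 1.8 matters for a change in temperature.
67.5 × 1.8 = 121.50.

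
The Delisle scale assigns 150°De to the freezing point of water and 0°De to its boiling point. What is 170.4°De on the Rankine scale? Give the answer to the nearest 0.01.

467.19°R

Linear interpolation between the fixed points: C = (170.4 - 150) × 100 / (0 - 150) = -13.6000°C.
Then -13.6000 × 1.8 + 491.67 = 467.19°R.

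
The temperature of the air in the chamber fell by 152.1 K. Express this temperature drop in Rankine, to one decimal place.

An interval of 1 K corresponds to 1.8°R.
152.1 × 1.8 = 273.8.

273.8°R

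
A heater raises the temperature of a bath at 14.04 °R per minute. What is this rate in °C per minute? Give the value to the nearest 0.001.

Since only a temperature interval is involved, the additive offset between the scales drops out.
A change of 1°R is a change of 5/9°C, so 14.04 × 5/9 = 7.800.

7.800 °C/minute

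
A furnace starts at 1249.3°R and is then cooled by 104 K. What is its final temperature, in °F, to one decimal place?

602.4°F

Initial temperature in Celsius: (1249.3 - 491.67) × 5/9 = 420.9056°C.
The 104 K change is an interval; Kelvin and Celsius degrees are the same size, so ΔC = -104°C.
Final Celsius temperature: 420.9056 - 104.0000 = 316.9056°C.
In Fahrenheit: 316.9056 × 1.8 + 32 = 602.4°F.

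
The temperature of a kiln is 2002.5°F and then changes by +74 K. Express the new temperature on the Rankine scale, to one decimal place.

2595.4°R

Initial temperature in Celsius: (2002.5 - 32) × 5/9 = 1094.7222°C.
The 74 K change is an interval; Kelvin and Celsius degrees are the same size, so ΔC = +74°C.
Final Celsius temperature: 1094.7222 + 74.0000 = 1168.7222°C.
In Rankine: 1168.7222 × 1.8 + 491.67 = 2595.4°R.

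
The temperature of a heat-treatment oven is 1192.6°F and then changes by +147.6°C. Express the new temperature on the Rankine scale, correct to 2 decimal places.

1917.95°R

Initial temperature in Celsius: (1192.6 - 32) × 5/9 = 644.7778°C.
Final Celsius temperature: 644.7778 + 147.6000 = 792.3778°C.
In Rankine: 792.3778 × 1.8 + 491.67 = 1917.95°R.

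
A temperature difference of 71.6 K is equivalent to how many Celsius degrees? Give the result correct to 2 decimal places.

Kelvin and Celsius degrees are the same size, so the interval is unchanged: 71.60.

71.60°C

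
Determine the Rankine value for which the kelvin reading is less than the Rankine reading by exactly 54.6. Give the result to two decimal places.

Let R be the Rankine reading. The kelvin reading is K = 5/9·R.
Require K - R = -54.6: (-4/9)·R = -54.6.
R = (-54.6) / (-4/9) = 122.85.

122.85°R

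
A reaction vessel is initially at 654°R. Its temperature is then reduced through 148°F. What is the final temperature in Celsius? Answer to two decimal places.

7.96°C

Initial temperature in Celsius: (654 - 491.67) × 5/9 = 90.1833°C.
The 148°F change is an interval, so only the factor 5/9 applies: -148 × 5/9 = -82.2222°C.
Final Celsius temperature: 90.1833 - 82.2222 = 7.9611°C.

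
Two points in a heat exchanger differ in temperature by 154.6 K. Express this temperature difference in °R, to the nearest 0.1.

An interval of 1 K corresponds to 1.8°R.
154.6 × 1.8 = 278.3.

278.3°R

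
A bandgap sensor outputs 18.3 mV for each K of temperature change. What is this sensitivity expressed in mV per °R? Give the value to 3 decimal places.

10.167 mV per °R

Since only a temperature interval is involved, the additive offset between the scales drops out.
A change of 1°R is a change of 5/9 K, so per °R the value is 18.3 × 5/9 = 10.167.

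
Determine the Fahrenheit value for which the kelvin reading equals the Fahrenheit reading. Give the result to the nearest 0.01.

574.59°F

Let F be the Fahrenheit reading. The kelvin reading is K = 5/9·F + 255.372.
Set K = F: 5/9·F + 255.372 = F.
(-4/9)·F = -255.372  ⇒  F = 574.59.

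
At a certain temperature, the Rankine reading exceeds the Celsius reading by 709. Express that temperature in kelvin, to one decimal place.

544.8 K

Let x be the Celsius reading; then the Rankine reading is 1.8·x + 491.67.
(1.8·x + 491.67) - x = 709  ⇒  (0.8)·x = 217.33  ⇒  x = 271.6625°C.
In kelvin: 271.6625 + 273.15 = 544.8 K.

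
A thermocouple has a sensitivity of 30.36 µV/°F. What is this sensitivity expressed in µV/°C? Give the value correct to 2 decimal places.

54.65 µV/°C

Since only a temperature interval is involved, the additive offset between the scales drops out.
A change of 1°C is a change of 1.8°F, so per °C the value is 30.36 × 1.8 = 54.65.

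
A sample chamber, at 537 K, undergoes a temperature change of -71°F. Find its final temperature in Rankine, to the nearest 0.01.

Initial temperature in Celsius: 537 - 273.15 = 263.8500°C.
The 71°F change is an interval, so only the factor 5/9 applies: -71 × 5/9 = -39.4444°C.
Final Celsius temperature: 263.8500 - 39.4444 = 224.4056°C.
In Rankine: 224.4056 × 1.8 + 491.67 = 895.60°R.

895.60°R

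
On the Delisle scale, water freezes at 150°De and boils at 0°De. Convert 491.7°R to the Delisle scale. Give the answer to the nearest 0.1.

150.0°De

First in Celsius: (491.7 - 491.67) × 5/9 = 0.0167°C.
Linearly onto the Delisle scale: 150 + (0.0167 / 100) × (0 - 150) = 150.0°De.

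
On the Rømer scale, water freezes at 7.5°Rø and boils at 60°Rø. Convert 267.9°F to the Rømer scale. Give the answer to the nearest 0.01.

First in Celsius: (267.9 - 32) × 5/9 = 131.0556°C.
Linearly onto the Rømer scale: 7.5 + (131.0556 / 100) × (60 - 7.5) = 76.30°Rø.

76.30°Rø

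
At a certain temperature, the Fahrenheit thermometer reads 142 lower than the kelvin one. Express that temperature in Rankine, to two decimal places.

714.76°R

Let x be the kelvin reading; then the Fahrenheit reading is 1.8·x - 459.67.
(1.8·x - 459.67) - x = -142  ⇒  (0.8)·x = 317.67  ⇒  x = 397.0875 K.
In Celsius: 397.0875 - 273.15 = 123.9375°C.
In Rankine: 123.9375 × 1.8 + 491.67 = 714.76°R.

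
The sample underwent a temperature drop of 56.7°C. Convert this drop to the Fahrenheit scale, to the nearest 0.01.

For a temperature interval the offset drops out; only the factor 1.8 applies.
56.7 × 1.8 = 102.06.

102.06°F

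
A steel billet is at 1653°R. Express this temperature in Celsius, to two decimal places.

645.18°C

In Celsius: (1653 - 491.67) × 5/9 = 645.1833°C.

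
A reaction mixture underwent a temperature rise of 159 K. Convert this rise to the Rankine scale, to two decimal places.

286.20°R

An interval of 1 K corresponds to 1.8°R.
159 × 1.8 = 286.20.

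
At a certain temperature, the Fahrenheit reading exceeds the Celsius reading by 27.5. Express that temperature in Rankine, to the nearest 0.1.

481.5°R

Let x be the Celsius reading; then the Fahrenheit reading is 1.8·x + 32.
(1.8·x + 32) - x = 27.5  ⇒  (0.8)·x = -4.5  ⇒  x = -5.6250°C.
In Rankine: -5.6250 × 1.8 + 491.67 = 481.5°R.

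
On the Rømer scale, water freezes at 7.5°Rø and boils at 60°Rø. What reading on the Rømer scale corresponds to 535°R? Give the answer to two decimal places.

20.14°Rø

First in Celsius: (535 - 491.67) × 5/9 = 24.0722°C.
Linearly onto the Rømer scale: 7.5 + (24.0722 / 100) × (60 - 7.5) = 20.14°Rø.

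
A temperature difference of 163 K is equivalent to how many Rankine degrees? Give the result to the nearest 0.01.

293.40°R

Only the scale ratio 1.8 matters for a change in temperature.
163 × 1.8 = 293.40.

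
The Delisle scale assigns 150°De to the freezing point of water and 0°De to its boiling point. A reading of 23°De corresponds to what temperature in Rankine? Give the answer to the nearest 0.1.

Linear interpolation between the fixed points: C = (23 - 150) × 100 / (0 - 150) = 84.6667°C.
Then 84.6667 × 1.8 + 491.67 = 644.1°R.

644.1°R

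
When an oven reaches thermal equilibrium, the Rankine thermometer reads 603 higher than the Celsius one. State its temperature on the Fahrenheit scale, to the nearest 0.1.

282.5°F

Let x be the Celsius reading; then the Rankine reading is 1.8·x + 491.67.
(1.8·x + 491.67) - x = 603  ⇒  (0.8)·x = 111.33  ⇒  x = 139.1625°C.
In Fahrenheit: 139.1625 × 1.8 + 32 = 282.5°F.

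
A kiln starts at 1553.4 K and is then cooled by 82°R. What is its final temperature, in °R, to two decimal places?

Initial temperature in Celsius: 1553.4 - 273.15 = 1280.2500°C.
The 82°R change is an interval, so only the factor 5/9 applies: -82 × 5/9 = -45.5556°C.
Final Celsius temperature: 1280.2500 - 45.5556 = 1234.6944°C.
In Rankine: 1234.6944 × 1.8 + 491.67 = 2714.12°R.

2714.12°R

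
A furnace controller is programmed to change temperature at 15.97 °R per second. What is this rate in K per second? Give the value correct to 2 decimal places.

8.87 K/second

The quantity depends on a temperature interval, so only the ratio of degree sizes applies; the offset between the scales is irrelevant.
A change of 1°R is a change of 5/9 K, so 15.97 × 5/9 = 8.87.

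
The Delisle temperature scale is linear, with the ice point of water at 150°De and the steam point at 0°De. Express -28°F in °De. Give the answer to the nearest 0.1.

200.0°De

First in Celsius: (-28 - 32) × 5/9 = -33.3333°C.
Linearly onto the Delisle scale: 150 + (-33.3333 / 100) × (0 - 150) = 200.0°De.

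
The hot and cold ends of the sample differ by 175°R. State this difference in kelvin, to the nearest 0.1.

An interval of 1°R corresponds to 5/9 K.
175 × 5/9 = 97.2.

97.2 K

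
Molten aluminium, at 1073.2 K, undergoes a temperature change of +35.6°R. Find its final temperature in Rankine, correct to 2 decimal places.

1967.36°R

Initial temperature in Celsius: 1073.2 - 273.15 = 800.0500°C.
The 35.6°R change is an interval, so only the factor 5/9 applies: +35.6 × 5/9 = +19.7778°C.
Final Celsius temperature: 800.0500 + 19.7778 = 819.8278°C.
In Rankine: 819.8278 × 1.8 + 491.67 = 1967.36°R.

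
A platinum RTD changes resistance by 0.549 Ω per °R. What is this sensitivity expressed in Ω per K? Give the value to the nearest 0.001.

0.988 Ω per K

Since only a temperature interval is involved, the additive offset between the scales drops out.
A change of 1 K is a change of 1.8°R, so per K the value is 0.549 × 1.8 = 0.988.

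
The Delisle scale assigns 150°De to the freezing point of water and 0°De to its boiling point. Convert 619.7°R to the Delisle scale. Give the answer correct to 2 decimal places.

First in Celsius: (619.7 - 491.67) × 5/9 = 71.1278°C.
Linearly onto the Delisle scale: 150 + (71.1278 / 100) × (0 - 150) = 43.31°De.

43.31°De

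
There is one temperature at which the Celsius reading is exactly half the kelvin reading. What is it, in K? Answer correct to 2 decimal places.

546.30 K

Let K be the kelvin reading. The Celsius reading is C = 1·K - 273.15.
Require C = 0.5·K: 1·K - 273.15 = 0.5·K.
(0.5)·K = 273.15  ⇒  K = 546.30.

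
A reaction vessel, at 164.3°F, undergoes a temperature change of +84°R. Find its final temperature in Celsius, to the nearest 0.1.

Initial temperature in Celsius: (164.3 - 32) × 5/9 = 73.5000°C.
The 84°R change is an interval, so only the factor 5/9 applies: +84 × 5/9 = +46.6667°C.
Final Celsius temperature: 73.5000 + 46.6667 = 120.1667°C.

120.2°C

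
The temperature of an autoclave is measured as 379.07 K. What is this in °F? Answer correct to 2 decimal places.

In Celsius: 379.07 - 273.15 = 105.9200°C.
In Fahrenheit: 105.9200 × 1.8 + 32 = 222.66°F.

222.66°F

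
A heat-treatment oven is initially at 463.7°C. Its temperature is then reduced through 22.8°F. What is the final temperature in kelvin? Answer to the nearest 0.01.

The 22.8°F change is an interval, so only the factor 5/9 applies: -22.8 × 5/9 = -12.6667°C.
Final Celsius temperature: 463.7000 - 12.6667 = 451.0333°C.
In kelvin: 451.0333 + 273.15 = 724.18 K.

724.18 K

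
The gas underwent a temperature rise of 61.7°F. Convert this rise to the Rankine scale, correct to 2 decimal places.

Fahrenheit and Rankine degrees are the same size, so the interval is unchanged: 61.70.

61.70°R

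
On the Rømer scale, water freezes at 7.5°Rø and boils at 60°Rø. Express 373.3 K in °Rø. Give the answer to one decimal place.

First in Celsius: 373.3 - 273.15 = 100.1500°C.
Linearly onto the Rømer scale: 7.5 + (100.1500 / 100) × (60 - 7.5) = 60.1°Rø.

60.1°Rø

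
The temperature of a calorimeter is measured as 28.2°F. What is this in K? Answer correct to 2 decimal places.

271.04 K

In Celsius: (28.2 - 32) × 5/9 = -2.1111°C.
In kelvin: -2.1111 + 273.15 = 271.04 K.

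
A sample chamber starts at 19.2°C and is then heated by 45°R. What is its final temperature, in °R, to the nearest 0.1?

The 45°R change is an interval, so only the factor 5/9 applies: +45 × 5/9 = +25.0000°C.
Final Celsius temperature: 19.2000 + 25.0000 = 44.2000°C.
In Rankine: 44.2000 × 1.8 + 491.67 = 571.2°R.

571.2°R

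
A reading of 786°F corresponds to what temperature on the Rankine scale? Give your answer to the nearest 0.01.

In Celsius: (786 - 32) × 5/9 = 418.8889°C.
In Rankine: 418.8889 × 1.8 + 491.67 = 1245.67°R.

1245.67°R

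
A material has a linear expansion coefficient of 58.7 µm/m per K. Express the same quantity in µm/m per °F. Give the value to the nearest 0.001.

The quantity depends on a temperature interval, so only the ratio of degree sizes applies; the offset between the scales is irrelevant.
A change of 1°F is a change of 5/9 K, so per °F the value is 58.7 × 5/9 = 32.611.

32.611 µm/m per °F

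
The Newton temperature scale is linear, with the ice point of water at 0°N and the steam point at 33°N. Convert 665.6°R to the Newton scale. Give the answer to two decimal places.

First in Celsius: (665.6 - 491.67) × 5/9 = 96.6278°C.
Linearly onto the Newton scale: 0 + (96.6278 / 100) × (33 - 0) = 31.89°N.

31.89°N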